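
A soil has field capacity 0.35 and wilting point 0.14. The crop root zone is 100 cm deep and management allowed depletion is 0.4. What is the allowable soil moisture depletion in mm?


SMD = (FC - PWP) * d * MAD * 10
SMD = (0.35 - 0.14) * 100 * 0.4 * 10
SMD = 0.2100 * 100 * 0.4 * 10

84.0000 mm


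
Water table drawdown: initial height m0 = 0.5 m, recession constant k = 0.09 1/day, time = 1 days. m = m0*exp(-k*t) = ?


m = m0 * exp(-k*t)
m = 0.5 * exp(-0.09 * 1)
m = 0.5 * exp(-0.0900)

0.4570 m


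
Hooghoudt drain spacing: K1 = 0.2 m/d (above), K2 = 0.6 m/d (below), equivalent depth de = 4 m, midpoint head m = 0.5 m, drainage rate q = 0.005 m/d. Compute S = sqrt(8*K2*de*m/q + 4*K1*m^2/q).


S^2 = 8*K2*de*m/q + 4*K1*m^2/q
S^2 = 8*0.6*4*0.5/0.005 + 4*0.2*0.5^2/0.005
S = sqrt(1960.0000)

44.2719 m


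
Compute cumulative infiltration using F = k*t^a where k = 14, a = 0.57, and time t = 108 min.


F = k * t^a = 14 * 108^0.57
F = 14 * 14.422865

201.9201 mm


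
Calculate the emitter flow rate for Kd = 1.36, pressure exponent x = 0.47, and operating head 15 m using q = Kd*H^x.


q = Kd * H^x = 1.36 * 15^0.47 = 1.36 * 3.570778

4.8563 L/h


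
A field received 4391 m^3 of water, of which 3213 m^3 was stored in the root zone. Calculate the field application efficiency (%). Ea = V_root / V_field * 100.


Ea = V_root / V_field * 100 = 3213 / 4391 * 100 = 73.1724%

73.1724 %


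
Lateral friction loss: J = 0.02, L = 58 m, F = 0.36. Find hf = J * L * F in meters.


hf = J * L * F = 0.02 * 58 * 0.36 = 0.4176 m

0.4176 m


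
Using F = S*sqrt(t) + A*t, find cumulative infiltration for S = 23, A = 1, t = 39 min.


F = S*sqrt(t) + A*t
F = 23*sqrt(39) + 1*39
F = 23*6.244998 + 39

182.6350 mm


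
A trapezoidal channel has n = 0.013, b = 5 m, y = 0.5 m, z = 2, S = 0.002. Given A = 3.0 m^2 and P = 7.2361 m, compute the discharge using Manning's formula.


R = A/P = 3.0/7.2361 = 0.414588
Q = (1/0.013) * 3.0 * 0.414588^(2/3) * 0.002^0.5

5.7381 m^3/s


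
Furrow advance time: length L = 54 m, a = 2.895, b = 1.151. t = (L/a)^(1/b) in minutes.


t = (L/a)^(1/b)
t = (54/2.895)^(1/1.151)
t = 18.652850^(1/1.151)

12.7068 min


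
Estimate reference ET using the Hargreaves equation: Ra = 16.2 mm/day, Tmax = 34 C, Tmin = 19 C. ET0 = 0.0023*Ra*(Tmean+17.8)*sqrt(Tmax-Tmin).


Tmean = (Tmax + Tmin)/2 = (34 + 19)/2 = 26.5
ET0 = 0.0023 * 16.2 * (26.5 + 17.8) * sqrt(34 - 19)
ET0 = 0.0023 * 16.2 * 44.3 * 3.872983

6.3928 mm/day


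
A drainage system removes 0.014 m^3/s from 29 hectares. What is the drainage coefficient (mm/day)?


DC = Q * 86400 / (A * 10000) * 1000
DC = 0.014 * 86400 / (29 * 10000) * 1000
DC = 1209600.0000 / 290000

4.1710 mm/day


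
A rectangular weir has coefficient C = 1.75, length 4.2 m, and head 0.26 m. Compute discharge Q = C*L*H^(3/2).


Q = C * L * H^(3/2) = 1.75 * 4.2 * 0.26^1.5 = 1.75 * 4.2 * 0.132575

0.9744 m^3/s


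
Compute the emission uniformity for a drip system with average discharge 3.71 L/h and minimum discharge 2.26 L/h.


EU = (q_min/q_avg)*100 = (2.26/3.71)*100 = 60.9164%

60.9164 %


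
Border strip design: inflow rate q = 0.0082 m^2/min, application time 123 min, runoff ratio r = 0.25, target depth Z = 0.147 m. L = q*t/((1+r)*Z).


L = q*t/((1+r)*Z)
L = 0.0082*123/((1+0.25)*0.147)
L = 1.0086/0.18375

5.4890 m


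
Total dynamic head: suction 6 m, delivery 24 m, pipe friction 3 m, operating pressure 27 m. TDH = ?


TDH = Hs + Hd + hf + Hp = 6 + 24 + 3 + 27 = 60

60 m


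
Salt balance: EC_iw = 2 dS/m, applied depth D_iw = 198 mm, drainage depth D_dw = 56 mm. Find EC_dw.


EC_dw = EC_iw * D_iw / D_dw
EC_dw = 2 * 198 / 56
EC_dw = 396 / 56

7.0714 dS/m


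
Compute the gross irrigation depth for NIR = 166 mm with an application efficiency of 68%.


Ea = 68% = 0.68
GID = NIR / Ea = 166 / 0.68 = 244.1176 mm

244.1176 mm


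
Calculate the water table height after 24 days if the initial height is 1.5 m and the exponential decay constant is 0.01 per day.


m = m0 * exp(-k*t)
m = 1.5 * exp(-0.01 * 24)
m = 1.5 * exp(-0.2400)

1.1799 m


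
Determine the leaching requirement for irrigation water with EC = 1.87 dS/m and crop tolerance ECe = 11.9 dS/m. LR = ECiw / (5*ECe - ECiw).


LR = ECiw / (5*ECe - ECiw)
LR = 1.87 / (5*11.9 - 1.87)
LR = 1.87 / 57.6300

0.0324


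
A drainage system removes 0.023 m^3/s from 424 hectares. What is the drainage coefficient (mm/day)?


DC = Q * 86400 / (A * 10000) * 1000
DC = 0.023 * 86400 / (424 * 10000) * 1000
DC = 1987200.0000 / 4240000

0.4687 mm/day


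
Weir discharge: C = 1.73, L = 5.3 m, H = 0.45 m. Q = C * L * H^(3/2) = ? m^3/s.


Q = C * L * H^(3/2) = 1.73 * 5.3 * 0.45^1.5 = 1.73 * 5.3 * 0.301869

2.7678 m^3/s


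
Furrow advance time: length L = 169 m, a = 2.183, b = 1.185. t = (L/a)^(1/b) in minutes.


t = (L/a)^(1/b)
t = (169/2.183)^(1/1.185)
t = 77.416399^(1/1.185)

39.2601 min


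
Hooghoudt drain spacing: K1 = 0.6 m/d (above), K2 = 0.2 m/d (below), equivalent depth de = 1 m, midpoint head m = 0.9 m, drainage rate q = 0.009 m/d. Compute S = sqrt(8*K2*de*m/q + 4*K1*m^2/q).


S^2 = 8*K2*de*m/q + 4*K1*m^2/q
S^2 = 8*0.2*1*0.9/0.009 + 4*0.6*0.9^2/0.009
S = sqrt(376.0000)

19.3907 m


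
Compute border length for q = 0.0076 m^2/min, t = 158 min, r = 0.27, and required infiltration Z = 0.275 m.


L = q*t/((1+r)*Z)
L = 0.0076*158/((1+0.27)*0.275)
L = 1.2008/0.34925

3.4382 m


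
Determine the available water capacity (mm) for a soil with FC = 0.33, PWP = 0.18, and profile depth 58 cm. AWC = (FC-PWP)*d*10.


AWC = (FC - PWP) * d * 10
AWC = (0.33 - 0.18) * 58 * 10
AWC = 0.1500 * 58 * 10

87.0000 mm


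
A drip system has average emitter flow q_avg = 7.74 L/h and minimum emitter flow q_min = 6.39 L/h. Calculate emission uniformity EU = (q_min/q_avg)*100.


EU = (q_min/q_avg)*100 = (6.39/7.74)*100 = 82.5581%

82.5581 %


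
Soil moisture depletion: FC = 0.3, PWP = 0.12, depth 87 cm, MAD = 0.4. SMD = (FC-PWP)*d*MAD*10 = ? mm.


SMD = (FC - PWP) * d * MAD * 10
SMD = (0.3 - 0.12) * 87 * 0.4 * 10
SMD = 0.1800 * 87 * 0.4 * 10

62.6400 mm


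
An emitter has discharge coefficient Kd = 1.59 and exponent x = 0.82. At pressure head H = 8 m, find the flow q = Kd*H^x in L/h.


q = Kd * H^x = 1.59 * 8^0.82 = 1.59 * 5.502167

8.7484 L/h


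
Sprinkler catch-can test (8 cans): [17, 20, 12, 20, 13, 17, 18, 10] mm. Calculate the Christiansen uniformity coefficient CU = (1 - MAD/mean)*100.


mean = 15.875000 mm
MAD = 3.156250 mm
CU = (1 - 3.156250/15.875000)*100

80.1181 %


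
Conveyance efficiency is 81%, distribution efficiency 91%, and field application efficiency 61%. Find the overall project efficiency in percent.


Ec = 0.81, Eb = 0.91, Ea = 0.61
E = 0.81 * 0.91 * 0.61 * 100 = 44.9631%

44.9631 %


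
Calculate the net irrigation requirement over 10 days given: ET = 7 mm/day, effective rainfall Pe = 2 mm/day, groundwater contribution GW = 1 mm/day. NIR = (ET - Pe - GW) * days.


Daily deficit = ET - Pe - GW = 7 - 2 - 1 = 4 mm/day
NIR = 4 * 10 = 40 mm

40.0000 mm


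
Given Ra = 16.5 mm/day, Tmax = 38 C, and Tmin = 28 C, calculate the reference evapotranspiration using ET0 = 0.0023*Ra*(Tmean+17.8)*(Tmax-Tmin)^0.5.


Tmean = (Tmax + Tmin)/2 = (38 + 28)/2 = 33.0
ET0 = 0.0023 * 16.5 * (33.0 + 17.8) * sqrt(38 - 28)
ET0 = 0.0023 * 16.5 * 50.8 * 3.162278

6.0964 mm/day


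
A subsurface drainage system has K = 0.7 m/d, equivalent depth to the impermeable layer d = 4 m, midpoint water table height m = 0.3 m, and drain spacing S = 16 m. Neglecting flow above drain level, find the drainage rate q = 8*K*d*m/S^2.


q = 8*K*d*m/S^2
q = 8*0.7*4*0.3/16^2
q = 6.7200 / 256

0.0262 m/d


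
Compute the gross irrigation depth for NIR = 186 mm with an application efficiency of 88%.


Ea = 88% = 0.88
GID = NIR / Ea = 186 / 0.88 = 211.3636 mm

211.3636 mm


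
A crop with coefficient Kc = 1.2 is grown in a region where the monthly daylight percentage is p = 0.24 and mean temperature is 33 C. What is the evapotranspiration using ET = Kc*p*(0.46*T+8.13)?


ET = Kc * p * (0.46*T + 8.13)
ET = 1.2 * 0.24 * (0.46*33 + 8.13)
ET = 1.2 * 0.24 * 23.3100

6.7133 mm/day


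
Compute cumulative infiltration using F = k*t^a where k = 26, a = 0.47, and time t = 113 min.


F = k * t^a = 26 * 113^0.47
F = 26 * 9.224586

239.8392 mm


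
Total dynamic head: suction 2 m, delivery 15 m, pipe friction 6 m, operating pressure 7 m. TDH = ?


TDH = Hs + Hd + hf + Hp = 2 + 15 + 6 + 7 = 30

30 m


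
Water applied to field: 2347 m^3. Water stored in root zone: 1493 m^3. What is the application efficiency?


Ea = V_root / V_field * 100 = 1493 / 2347 * 100 = 63.6131%

63.6131 %


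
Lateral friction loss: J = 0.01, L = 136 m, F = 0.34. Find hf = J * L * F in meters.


hf = J * L * F = 0.01 * 136 * 0.34 = 0.4624 m

0.4624 m


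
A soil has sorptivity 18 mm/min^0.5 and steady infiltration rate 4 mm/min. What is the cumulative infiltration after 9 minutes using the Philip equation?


F = S*sqrt(t) + A*t
F = 18*sqrt(9) + 4*9
F = 18*3.000000 + 36

90.0000 mm


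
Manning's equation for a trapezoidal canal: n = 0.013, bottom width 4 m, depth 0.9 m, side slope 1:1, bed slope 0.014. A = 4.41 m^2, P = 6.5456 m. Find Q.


R = A/P = 4.41/6.5456 = 0.673735
Q = (1/0.013) * 4.41 * 0.673735^(2/3) * 0.014^0.5

30.8474 m^3/s


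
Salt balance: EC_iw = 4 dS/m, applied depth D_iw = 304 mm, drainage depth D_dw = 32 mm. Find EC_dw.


EC_dw = EC_iw * D_iw / D_dw
EC_dw = 4 * 304 / 32
EC_dw = 1216 / 32

38.0000 dS/m


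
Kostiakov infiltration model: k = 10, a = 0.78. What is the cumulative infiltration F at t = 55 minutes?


F = k * t^a = 10 * 55^0.78
F = 10 * 22.776285

227.7629 mm


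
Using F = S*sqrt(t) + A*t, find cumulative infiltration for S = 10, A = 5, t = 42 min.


F = S*sqrt(t) + A*t
F = 10*sqrt(42) + 5*42
F = 10*6.480741 + 210

274.8074 mm


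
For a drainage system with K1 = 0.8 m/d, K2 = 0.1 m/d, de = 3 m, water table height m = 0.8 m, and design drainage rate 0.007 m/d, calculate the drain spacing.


S^2 = 8*K2*de*m/q + 4*K1*m^2/q
S^2 = 8*0.1*3*0.8/0.007 + 4*0.8*0.8^2/0.007
S = sqrt(566.8571)

23.8088 m


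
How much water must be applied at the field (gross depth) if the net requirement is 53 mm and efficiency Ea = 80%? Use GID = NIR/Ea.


Ea = 80% = 0.8
GID = NIR / Ea = 53 / 0.8 = 66.2500 mm

66.2500 mm


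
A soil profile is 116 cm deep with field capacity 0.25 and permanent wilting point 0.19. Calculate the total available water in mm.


AWC = (FC - PWP) * d * 10
AWC = (0.25 - 0.19) * 116 * 10
AWC = 0.0600 * 116 * 10

69.6000 mm


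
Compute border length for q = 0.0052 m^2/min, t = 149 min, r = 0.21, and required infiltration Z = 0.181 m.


L = q*t/((1+r)*Z)
L = 0.0052*149/((1+0.21)*0.181)
L = 0.7748/0.21901

3.5377 m


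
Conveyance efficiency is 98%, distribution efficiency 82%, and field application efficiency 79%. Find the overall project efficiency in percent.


Ec = 0.98, Eb = 0.82, Ea = 0.79
E = 0.98 * 0.82 * 0.79 * 100 = 63.4844%

63.4844 %


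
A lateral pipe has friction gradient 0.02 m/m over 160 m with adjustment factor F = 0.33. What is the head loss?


hf = J * L * F = 0.02 * 160 * 0.33 = 1.0560 m

1.0560 m


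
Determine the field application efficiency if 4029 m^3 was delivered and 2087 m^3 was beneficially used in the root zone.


Ea = V_root / V_field * 100 = 2087 / 4029 * 100 = 51.7995%

51.7995 %


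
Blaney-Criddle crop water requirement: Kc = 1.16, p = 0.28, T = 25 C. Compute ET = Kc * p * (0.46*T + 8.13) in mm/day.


ET = Kc * p * (0.46*T + 8.13)
ET = 1.16 * 0.28 * (0.46*25 + 8.13)
ET = 1.16 * 0.28 * 19.6300

6.3758 mm/day


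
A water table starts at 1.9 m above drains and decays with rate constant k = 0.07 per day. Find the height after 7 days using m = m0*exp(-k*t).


m = m0 * exp(-k*t)
m = 1.9 * exp(-0.07 * 7)
m = 1.9 * exp(-0.4900)

1.1640 m


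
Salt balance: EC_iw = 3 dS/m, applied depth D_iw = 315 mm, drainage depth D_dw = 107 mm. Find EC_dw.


EC_dw = EC_iw * D_iw / D_dw
EC_dw = 3 * 315 / 107
EC_dw = 945 / 107

8.8318 dS/m


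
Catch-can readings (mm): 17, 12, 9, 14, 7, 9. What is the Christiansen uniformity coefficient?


mean = 11.333333 mm
MAD = 3.000000 mm
CU = (1 - 3.000000/11.333333)*100

73.5294 %


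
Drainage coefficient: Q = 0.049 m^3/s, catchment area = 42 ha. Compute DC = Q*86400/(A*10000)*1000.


DC = Q * 86400 / (A * 10000) * 1000
DC = 0.049 * 86400 / (42 * 10000) * 1000
DC = 4233600.0000 / 420000

10.0800 mm/day


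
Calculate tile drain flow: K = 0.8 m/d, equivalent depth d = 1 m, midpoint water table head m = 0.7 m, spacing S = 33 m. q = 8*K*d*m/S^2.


q = 8*K*d*m/S^2
q = 8*0.8*1*0.7/33^2
q = 4.4800 / 1089

0.0041 m/d


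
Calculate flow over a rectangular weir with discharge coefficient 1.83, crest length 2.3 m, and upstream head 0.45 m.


Q = C * L * H^(3/2) = 1.83 * 2.3 * 0.45^1.5 = 1.83 * 2.3 * 0.301869

1.2706 m^3/s


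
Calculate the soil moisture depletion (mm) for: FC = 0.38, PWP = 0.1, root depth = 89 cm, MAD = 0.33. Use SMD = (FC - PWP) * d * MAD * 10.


SMD = (FC - PWP) * d * MAD * 10
SMD = (0.38 - 0.1) * 89 * 0.33 * 10
SMD = 0.2800 * 89 * 0.33 * 10

82.2360 mm


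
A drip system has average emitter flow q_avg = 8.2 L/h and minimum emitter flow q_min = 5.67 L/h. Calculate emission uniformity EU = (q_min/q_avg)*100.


EU = (q_min/q_avg)*100 = (5.67/8.2)*100 = 69.1463%

69.1463 %


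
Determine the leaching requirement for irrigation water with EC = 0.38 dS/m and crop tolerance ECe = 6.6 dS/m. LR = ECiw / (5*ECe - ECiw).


LR = ECiw / (5*ECe - ECiw)
LR = 0.38 / (5*6.6 - 0.38)
LR = 0.38 / 32.6200

0.0116


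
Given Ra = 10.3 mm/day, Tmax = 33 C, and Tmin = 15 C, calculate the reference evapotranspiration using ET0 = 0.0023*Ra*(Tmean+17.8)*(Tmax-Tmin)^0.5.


Tmean = (Tmax + Tmin)/2 = (33 + 15)/2 = 24.0
ET0 = 0.0023 * 10.3 * (24.0 + 17.8) * sqrt(33 - 15)
ET0 = 0.0023 * 10.3 * 41.8 * 4.242641

4.2012 mm/day


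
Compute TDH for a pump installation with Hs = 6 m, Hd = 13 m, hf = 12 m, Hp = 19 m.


TDH = Hs + Hd + hf + Hp = 6 + 13 + 12 + 19 = 50

50 m


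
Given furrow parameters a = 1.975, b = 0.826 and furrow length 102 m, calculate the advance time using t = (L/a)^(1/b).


t = (L/a)^(1/b)
t = (102/1.975)^(1/0.826)
t = 51.645570^(1/0.826)

118.5468 min


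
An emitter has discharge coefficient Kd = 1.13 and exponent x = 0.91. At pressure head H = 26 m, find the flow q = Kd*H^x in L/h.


q = Kd * H^x = 1.13 * 26^0.91 = 1.13 * 19.392140

21.9131 L/h


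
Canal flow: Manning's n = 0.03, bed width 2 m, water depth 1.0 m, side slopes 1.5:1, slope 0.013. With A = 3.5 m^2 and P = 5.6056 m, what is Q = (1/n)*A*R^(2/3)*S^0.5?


R = A/P = 3.5/5.6056 = 0.624376
Q = (1/0.03) * 3.5 * 0.624376^(2/3) * 0.013^0.5

9.7174 m^3/s


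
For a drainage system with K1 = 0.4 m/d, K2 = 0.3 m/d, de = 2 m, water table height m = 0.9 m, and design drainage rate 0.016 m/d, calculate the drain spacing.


S^2 = 8*K2*de*m/q + 4*K1*m^2/q
S^2 = 8*0.3*2*0.9/0.016 + 4*0.4*0.9^2/0.016
S = sqrt(351.0000)

18.7350 m


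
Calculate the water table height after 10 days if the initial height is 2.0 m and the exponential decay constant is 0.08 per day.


m = m0 * exp(-k*t)
m = 2.0 * exp(-0.08 * 10)
m = 2.0 * exp(-0.8000)

0.8987 m


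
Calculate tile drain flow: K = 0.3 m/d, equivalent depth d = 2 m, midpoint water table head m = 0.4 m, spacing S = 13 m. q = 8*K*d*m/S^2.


q = 8*K*d*m/S^2
q = 8*0.3*2*0.4/13^2
q = 1.9200 / 169

0.0114 m/d


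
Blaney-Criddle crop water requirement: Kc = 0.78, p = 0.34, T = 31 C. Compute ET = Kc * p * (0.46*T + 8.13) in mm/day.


ET = Kc * p * (0.46*T + 8.13)
ET = 0.78 * 0.34 * (0.46*31 + 8.13)
ET = 0.78 * 0.34 * 22.3900

5.9378 mm/day


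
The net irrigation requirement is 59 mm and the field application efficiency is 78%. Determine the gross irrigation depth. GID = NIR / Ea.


Ea = 78% = 0.78
GID = NIR / Ea = 59 / 0.78 = 75.6410 mm

75.6410 mm


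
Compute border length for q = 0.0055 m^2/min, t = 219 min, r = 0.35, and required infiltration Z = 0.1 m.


L = q*t/((1+r)*Z)
L = 0.0055*219/((1+0.35)*0.1)
L = 1.2045/0.135

8.9222 m


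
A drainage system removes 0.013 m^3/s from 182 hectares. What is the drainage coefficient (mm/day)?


DC = Q * 86400 / (A * 10000) * 1000
DC = 0.013 * 86400 / (182 * 10000) * 1000
DC = 1123200.0000 / 1820000

0.6171 mm/day


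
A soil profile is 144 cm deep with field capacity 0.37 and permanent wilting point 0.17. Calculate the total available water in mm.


AWC = (FC - PWP) * d * 10
AWC = (0.37 - 0.17) * 144 * 10
AWC = 0.2000 * 144 * 10

288.0000 mm


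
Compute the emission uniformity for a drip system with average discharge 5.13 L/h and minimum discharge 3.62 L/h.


EU = (q_min/q_avg)*100 = (3.62/5.13)*100 = 70.5653%

70.5653 %


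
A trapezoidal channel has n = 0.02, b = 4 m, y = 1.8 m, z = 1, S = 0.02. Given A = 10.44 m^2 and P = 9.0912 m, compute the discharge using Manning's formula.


R = A/P = 10.44/9.0912 = 1.148363
Q = (1/0.02) * 10.44 * 1.148363^(2/3) * 0.02^0.5

80.9540 m^3/s


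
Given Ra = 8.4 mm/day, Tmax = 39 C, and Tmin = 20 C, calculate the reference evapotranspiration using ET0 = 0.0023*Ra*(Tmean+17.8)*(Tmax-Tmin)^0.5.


Tmean = (Tmax + Tmin)/2 = (39 + 20)/2 = 29.5
ET0 = 0.0023 * 8.4 * (29.5 + 17.8) * sqrt(39 - 20)
ET0 = 0.0023 * 8.4 * 47.3 * 4.358899

3.9833 mm/day


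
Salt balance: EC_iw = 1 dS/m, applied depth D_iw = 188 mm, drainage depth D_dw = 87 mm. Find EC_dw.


EC_dw = EC_iw * D_iw / D_dw
EC_dw = 1 * 188 / 87
EC_dw = 188 / 87

2.1609 dS/m


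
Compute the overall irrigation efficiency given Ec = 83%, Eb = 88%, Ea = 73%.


Ec = 0.83, Eb = 0.88, Ea = 0.73
E = 0.83 * 0.88 * 0.73 * 100 = 53.3192%

53.3192 %


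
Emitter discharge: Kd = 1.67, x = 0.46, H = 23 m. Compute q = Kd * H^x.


q = Kd * H^x = 1.67 * 23^0.46 = 1.67 * 4.230530

7.0650 L/h


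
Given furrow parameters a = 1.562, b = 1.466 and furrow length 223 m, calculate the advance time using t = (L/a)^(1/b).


t = (L/a)^(1/b)
t = (223/1.562)^(1/1.466)
t = 142.765685^(1/1.466)

29.4937 min


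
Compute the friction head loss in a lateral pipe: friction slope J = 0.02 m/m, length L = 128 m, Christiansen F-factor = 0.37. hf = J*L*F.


hf = J * L * F = 0.02 * 128 * 0.37 = 0.9472 m

0.9472 m


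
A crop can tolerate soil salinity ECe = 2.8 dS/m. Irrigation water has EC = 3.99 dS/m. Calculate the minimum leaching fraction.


LR = ECiw / (5*ECe - ECiw)
LR = 3.99 / (5*2.8 - 3.99)
LR = 3.99 / 10.0100

0.3986


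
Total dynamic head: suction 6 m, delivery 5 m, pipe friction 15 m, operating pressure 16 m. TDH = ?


TDH = Hs + Hd + hf + Hp = 6 + 5 + 15 + 16 = 42

42 m


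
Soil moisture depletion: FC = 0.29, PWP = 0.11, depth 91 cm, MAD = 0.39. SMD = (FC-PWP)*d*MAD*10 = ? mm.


SMD = (FC - PWP) * d * MAD * 10
SMD = (0.29 - 0.11) * 91 * 0.39 * 10
SMD = 0.1800 * 91 * 0.39 * 10

63.8820 mm


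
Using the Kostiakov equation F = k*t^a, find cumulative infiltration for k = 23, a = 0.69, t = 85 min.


F = k * t^a = 23 * 85^0.69
F = 23 * 21.443667

493.2043 mm


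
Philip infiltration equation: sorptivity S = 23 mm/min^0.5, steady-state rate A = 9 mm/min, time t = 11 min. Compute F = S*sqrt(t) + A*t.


F = S*sqrt(t) + A*t
F = 23*sqrt(11) + 9*11
F = 23*3.316625 + 99

175.2824 mm


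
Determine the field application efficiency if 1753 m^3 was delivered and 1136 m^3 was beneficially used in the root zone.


Ea = V_root / V_field * 100 = 1136 / 1753 * 100 = 64.8032%

64.8032 %


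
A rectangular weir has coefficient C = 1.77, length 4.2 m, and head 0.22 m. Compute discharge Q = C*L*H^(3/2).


Q = C * L * H^(3/2) = 1.77 * 4.2 * 0.22^1.5 = 1.77 * 4.2 * 0.103189

0.7671 m^3/s


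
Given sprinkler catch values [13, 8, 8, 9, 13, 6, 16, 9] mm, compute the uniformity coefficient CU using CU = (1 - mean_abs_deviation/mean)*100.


mean = 10.250000 mm
MAD = 2.812500 mm
CU = (1 - 2.812500/10.250000)*100

72.5610 %


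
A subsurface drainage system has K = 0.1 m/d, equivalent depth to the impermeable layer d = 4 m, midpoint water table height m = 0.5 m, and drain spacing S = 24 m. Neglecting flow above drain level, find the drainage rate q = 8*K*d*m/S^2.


q = 8*K*d*m/S^2
q = 8*0.1*4*0.5/24^2
q = 1.6000 / 576

0.0028 m/d


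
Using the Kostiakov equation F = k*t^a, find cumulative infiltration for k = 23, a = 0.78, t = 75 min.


F = k * t^a = 23 * 75^0.78
F = 23 * 29.010004

667.2301 mm


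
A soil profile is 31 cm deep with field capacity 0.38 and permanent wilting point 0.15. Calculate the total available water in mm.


AWC = (FC - PWP) * d * 10
AWC = (0.38 - 0.15) * 31 * 10
AWC = 0.2300 * 31 * 10

71.3000 mm


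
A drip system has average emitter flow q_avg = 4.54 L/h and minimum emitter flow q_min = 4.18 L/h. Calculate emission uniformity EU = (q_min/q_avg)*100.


EU = (q_min/q_avg)*100 = (4.18/4.54)*100 = 92.0705%

92.0705 %


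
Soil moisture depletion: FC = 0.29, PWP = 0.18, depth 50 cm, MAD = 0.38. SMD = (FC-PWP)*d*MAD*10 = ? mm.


SMD = (FC - PWP) * d * MAD * 10
SMD = (0.29 - 0.18) * 50 * 0.38 * 10
SMD = 0.1100 * 50 * 0.38 * 10

20.9000 mm


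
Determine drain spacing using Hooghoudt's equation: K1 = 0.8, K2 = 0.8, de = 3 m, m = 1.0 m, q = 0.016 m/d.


S^2 = 8*K2*de*m/q + 4*K1*m^2/q
S^2 = 8*0.8*3*1.0/0.016 + 4*0.8*1.0^2/0.016
S = sqrt(1400.0000)

37.4166 m


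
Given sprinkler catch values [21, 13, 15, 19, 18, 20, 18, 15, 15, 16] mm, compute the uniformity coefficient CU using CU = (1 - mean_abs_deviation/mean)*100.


mean = 17.000000 mm
MAD = 2.200000 mm
CU = (1 - 2.200000/17.000000)*100

87.0588 %


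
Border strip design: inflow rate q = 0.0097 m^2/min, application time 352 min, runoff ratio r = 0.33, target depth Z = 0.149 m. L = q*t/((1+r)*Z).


L = q*t/((1+r)*Z)
L = 0.0097*352/((1+0.33)*0.149)
L = 3.4144/0.19817

17.2297 m


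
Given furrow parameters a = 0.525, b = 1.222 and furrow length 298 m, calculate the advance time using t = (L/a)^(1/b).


t = (L/a)^(1/b)
t = (298/0.525)^(1/1.222)
t = 567.619048^(1/1.222)

179.3614 min


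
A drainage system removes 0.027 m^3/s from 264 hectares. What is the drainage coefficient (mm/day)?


DC = Q * 86400 / (A * 10000) * 1000
DC = 0.027 * 86400 / (264 * 10000) * 1000
DC = 2332800.0000 / 2640000

0.8836 mm/day


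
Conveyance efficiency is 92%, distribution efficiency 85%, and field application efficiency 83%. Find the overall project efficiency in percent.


Ec = 0.92, Eb = 0.85, Ea = 0.83
E = 0.92 * 0.85 * 0.83 * 100 = 64.9060%

64.9060 %


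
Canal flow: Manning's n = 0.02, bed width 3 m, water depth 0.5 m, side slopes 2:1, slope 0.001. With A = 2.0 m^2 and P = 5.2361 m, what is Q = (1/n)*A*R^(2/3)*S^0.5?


R = A/P = 2.0/5.2361 = 0.381964
Q = (1/0.02) * 2.0 * 0.381964^(2/3) * 0.001^0.5

1.6647 m^3/s


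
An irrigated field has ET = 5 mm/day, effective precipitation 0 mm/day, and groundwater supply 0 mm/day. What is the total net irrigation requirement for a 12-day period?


Daily deficit = ET - Pe - GW = 5 - 0 - 0 = 5 mm/day
NIR = 5 * 12 = 60 mm

60.0000 mm


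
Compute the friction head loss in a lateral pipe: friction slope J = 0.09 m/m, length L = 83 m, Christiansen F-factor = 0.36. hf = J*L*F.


hf = J * L * F = 0.09 * 83 * 0.36 = 2.6892 m

2.6892 m


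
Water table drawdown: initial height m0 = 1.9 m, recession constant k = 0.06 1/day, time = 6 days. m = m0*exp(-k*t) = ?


m = m0 * exp(-k*t)
m = 1.9 * exp(-0.06 * 6)
m = 1.9 * exp(-0.3600)

1.3256 m


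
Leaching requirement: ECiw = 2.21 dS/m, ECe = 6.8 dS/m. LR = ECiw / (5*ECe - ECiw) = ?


LR = ECiw / (5*ECe - ECiw)
LR = 2.21 / (5*6.8 - 2.21)
LR = 2.21 / 31.7900

0.0695


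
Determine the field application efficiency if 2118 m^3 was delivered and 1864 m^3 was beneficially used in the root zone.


Ea = V_root / V_field * 100 = 1864 / 2118 * 100 = 88.0076%

88.0076 %


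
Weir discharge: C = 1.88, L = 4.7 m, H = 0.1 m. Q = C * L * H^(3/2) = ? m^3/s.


Q = C * L * H^(3/2) = 1.88 * 4.7 * 0.1^1.5 = 1.88 * 4.7 * 0.031623

0.2794 m^3/s


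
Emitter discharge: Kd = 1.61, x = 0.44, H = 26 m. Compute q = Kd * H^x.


q = Kd * H^x = 1.61 * 26^0.44 = 1.61 * 4.193612

6.7517 L/h


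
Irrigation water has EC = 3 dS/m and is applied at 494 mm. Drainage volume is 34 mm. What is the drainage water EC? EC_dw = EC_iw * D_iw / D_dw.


EC_dw = EC_iw * D_iw / D_dw
EC_dw = 3 * 494 / 34
EC_dw = 1482 / 34

43.5882 dS/m


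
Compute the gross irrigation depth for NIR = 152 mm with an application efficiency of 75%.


Ea = 75% = 0.75
GID = NIR / Ea = 152 / 0.75 = 202.6667 mm

202.6667 mm


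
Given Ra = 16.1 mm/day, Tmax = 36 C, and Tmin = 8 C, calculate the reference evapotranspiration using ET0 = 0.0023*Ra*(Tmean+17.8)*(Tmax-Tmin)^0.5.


Tmean = (Tmax + Tmin)/2 = (36 + 8)/2 = 22.0
ET0 = 0.0023 * 16.1 * (22.0 + 17.8) * sqrt(36 - 8)
ET0 = 0.0023 * 16.1 * 39.8 * 5.291503

7.7986 mm/day


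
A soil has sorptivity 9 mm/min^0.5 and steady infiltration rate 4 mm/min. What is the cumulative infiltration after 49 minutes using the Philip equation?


F = S*sqrt(t) + A*t
F = 9*sqrt(49) + 4*49
F = 9*7.000000 + 196

259.0000 mm


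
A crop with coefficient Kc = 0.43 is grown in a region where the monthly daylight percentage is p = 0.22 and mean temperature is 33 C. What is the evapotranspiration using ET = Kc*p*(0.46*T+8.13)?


ET = Kc * p * (0.46*T + 8.13)
ET = 0.43 * 0.22 * (0.46*33 + 8.13)
ET = 0.43 * 0.22 * 23.3100

2.2051 mm/day


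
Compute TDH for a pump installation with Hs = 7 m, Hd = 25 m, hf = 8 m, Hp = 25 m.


TDH = Hs + Hd + hf + Hp = 7 + 25 + 8 + 25 = 65

65 m


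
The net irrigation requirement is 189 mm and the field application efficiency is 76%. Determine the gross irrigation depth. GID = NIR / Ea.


Ea = 76% = 0.76
GID = NIR / Ea = 189 / 0.76 = 248.6842 mm

248.6842 mm


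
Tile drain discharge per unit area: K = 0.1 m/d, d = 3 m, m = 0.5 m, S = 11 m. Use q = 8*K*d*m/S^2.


q = 8*K*d*m/S^2
q = 8*0.1*3*0.5/11^2
q = 1.2000 / 121

0.0099 m/d


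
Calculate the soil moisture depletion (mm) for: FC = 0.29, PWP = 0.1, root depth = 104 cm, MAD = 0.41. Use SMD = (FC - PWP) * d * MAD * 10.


SMD = (FC - PWP) * d * MAD * 10
SMD = (0.29 - 0.1) * 104 * 0.41 * 10
SMD = 0.1900 * 104 * 0.41 * 10

81.0160 mm


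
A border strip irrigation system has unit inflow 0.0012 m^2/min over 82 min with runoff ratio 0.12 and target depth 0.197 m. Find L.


L = q*t/((1+r)*Z)
L = 0.0012*82/((1+0.12)*0.197)
L = 0.0984/0.22064

0.4460 m


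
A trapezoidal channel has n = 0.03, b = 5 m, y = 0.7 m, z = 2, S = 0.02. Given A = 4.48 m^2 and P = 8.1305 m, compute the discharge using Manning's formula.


R = A/P = 4.48/8.1305 = 0.551012
Q = (1/0.03) * 4.48 * 0.551012^(2/3) * 0.02^0.5

14.1943 m^3/s


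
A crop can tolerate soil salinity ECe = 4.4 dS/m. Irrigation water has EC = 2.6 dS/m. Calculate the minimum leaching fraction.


LR = ECiw / (5*ECe - ECiw)
LR = 2.6 / (5*4.4 - 2.6)
LR = 2.6 / 19.4000

0.1340


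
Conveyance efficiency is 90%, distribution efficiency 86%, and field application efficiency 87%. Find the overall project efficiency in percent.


Ec = 0.9, Eb = 0.86, Ea = 0.87
E = 0.9 * 0.86 * 0.87 * 100 = 67.3380%

67.3380 %


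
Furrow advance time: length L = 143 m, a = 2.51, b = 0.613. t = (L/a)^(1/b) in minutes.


t = (L/a)^(1/b)
t = (143/2.51)^(1/0.613)
t = 56.972112^(1/0.613)

731.2224 min


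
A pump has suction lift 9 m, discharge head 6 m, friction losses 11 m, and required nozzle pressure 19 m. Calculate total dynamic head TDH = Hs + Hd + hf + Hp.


TDH = Hs + Hd + hf + Hp = 9 + 6 + 11 + 19 = 45

45 m


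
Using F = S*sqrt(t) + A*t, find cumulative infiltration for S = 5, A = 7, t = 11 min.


F = S*sqrt(t) + A*t
F = 5*sqrt(11) + 7*11
F = 5*3.316625 + 77

93.5831 mm


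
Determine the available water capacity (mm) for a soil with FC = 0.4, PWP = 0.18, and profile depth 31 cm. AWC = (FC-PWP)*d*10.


AWC = (FC - PWP) * d * 10
AWC = (0.4 - 0.18) * 31 * 10
AWC = 0.2200 * 31 * 10

68.2000 mm


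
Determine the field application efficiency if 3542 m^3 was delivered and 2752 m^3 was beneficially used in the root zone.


Ea = V_root / V_field * 100 = 2752 / 3542 * 100 = 77.6962%

77.6962 %


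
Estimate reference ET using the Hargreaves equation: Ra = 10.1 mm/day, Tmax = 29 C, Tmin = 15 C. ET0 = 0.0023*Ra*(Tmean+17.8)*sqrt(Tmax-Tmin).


Tmean = (Tmax + Tmin)/2 = (29 + 15)/2 = 22.0
ET0 = 0.0023 * 10.1 * (22.0 + 17.8) * sqrt(29 - 15)
ET0 = 0.0023 * 10.1 * 39.8 * 3.741657

3.4594 mm/day


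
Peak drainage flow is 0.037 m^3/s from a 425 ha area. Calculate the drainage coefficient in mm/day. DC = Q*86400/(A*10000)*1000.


DC = Q * 86400 / (A * 10000) * 1000
DC = 0.037 * 86400 / (425 * 10000) * 1000
DC = 3196800.0000 / 4250000

0.7522 mm/day


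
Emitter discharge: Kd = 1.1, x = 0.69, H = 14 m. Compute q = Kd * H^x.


q = Kd * H^x = 1.1 * 14^0.69 = 1.1 * 6.177722

6.7955 L/h


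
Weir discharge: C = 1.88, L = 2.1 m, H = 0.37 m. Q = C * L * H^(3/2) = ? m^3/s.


Q = C * L * H^(3/2) = 1.88 * 2.1 * 0.37^1.5 = 1.88 * 2.1 * 0.225062

0.8885 m^3/s


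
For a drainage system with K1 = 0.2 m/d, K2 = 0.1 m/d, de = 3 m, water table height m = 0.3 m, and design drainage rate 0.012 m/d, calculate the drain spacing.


S^2 = 8*K2*de*m/q + 4*K1*m^2/q
S^2 = 8*0.1*3*0.3/0.012 + 4*0.2*0.3^2/0.012
S = sqrt(66.0000)

8.1240 m


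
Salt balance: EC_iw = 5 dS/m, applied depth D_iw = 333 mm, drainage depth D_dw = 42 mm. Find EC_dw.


EC_dw = EC_iw * D_iw / D_dw
EC_dw = 5 * 333 / 42
EC_dw = 1665 / 42

39.6429 dS/m


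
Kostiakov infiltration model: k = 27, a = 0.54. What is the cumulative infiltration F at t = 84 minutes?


F = k * t^a = 27 * 84^0.54
F = 27 * 10.942355

295.4436 mm


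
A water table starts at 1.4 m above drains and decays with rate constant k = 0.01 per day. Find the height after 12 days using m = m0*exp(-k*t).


m = m0 * exp(-k*t)
m = 1.4 * exp(-0.01 * 12)
m = 1.4 * exp(-0.1200)

1.2417 m


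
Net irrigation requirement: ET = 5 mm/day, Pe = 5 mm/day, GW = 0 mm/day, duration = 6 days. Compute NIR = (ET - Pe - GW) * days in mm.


Daily deficit = ET - Pe - GW = 5 - 5 - 0 = 0 mm/day
NIR = 0 * 6 = 0 mm

0 mm


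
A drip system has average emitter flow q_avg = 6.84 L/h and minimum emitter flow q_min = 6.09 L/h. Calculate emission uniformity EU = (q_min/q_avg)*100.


EU = (q_min/q_avg)*100 = (6.09/6.84)*100 = 89.0351%

89.0351 %


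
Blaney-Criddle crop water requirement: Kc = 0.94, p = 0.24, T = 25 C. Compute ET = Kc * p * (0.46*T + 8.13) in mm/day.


ET = Kc * p * (0.46*T + 8.13)
ET = 0.94 * 0.24 * (0.46*25 + 8.13)
ET = 0.94 * 0.24 * 19.6300

4.4285 mm/day


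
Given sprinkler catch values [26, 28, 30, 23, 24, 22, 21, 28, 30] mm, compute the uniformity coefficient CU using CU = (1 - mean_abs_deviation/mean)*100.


mean = 25.777778 mm
MAD = 2.913580 mm
CU = (1 - 2.913580/25.777778)*100

88.6973 %


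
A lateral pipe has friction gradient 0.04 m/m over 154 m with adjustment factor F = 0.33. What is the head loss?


hf = J * L * F = 0.04 * 154 * 0.33 = 2.0328 m

2.0328 m


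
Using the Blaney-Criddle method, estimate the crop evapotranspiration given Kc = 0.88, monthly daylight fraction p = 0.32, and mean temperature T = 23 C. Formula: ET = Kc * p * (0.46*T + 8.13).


ET = Kc * p * (0.46*T + 8.13)
ET = 0.88 * 0.32 * (0.46*23 + 8.13)
ET = 0.88 * 0.32 * 18.7100

5.2687 mm/day


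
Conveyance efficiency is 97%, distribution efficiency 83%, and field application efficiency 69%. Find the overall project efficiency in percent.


Ec = 0.97, Eb = 0.83, Ea = 0.69
E = 0.97 * 0.83 * 0.69 * 100 = 55.5519%

55.5519 %


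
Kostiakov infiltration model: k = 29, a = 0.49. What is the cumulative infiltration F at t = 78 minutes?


F = k * t^a = 29 * 78^0.49
F = 29 * 8.455248

245.2022 mm


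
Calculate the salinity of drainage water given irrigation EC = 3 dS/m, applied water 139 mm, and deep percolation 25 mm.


EC_dw = EC_iw * D_iw / D_dw
EC_dw = 3 * 139 / 25
EC_dw = 417 / 25

16.6800 dS/m


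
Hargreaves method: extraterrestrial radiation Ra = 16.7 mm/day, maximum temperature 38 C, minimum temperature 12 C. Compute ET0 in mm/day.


Tmean = (Tmax + Tmin)/2 = (38 + 12)/2 = 25.0
ET0 = 0.0023 * 16.7 * (25.0 + 17.8) * sqrt(38 - 12)
ET0 = 0.0023 * 16.7 * 42.8 * 5.099020

8.3825 mm/day


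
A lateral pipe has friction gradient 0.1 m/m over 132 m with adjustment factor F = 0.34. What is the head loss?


hf = J * L * F = 0.1 * 132 * 0.34 = 4.4880 m

4.4880 m


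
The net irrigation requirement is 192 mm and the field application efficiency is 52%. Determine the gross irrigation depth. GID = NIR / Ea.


Ea = 52% = 0.52
GID = NIR / Ea = 192 / 0.52 = 369.2308 mm

369.2308 mm


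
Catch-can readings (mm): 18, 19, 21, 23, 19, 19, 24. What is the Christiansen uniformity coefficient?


mean = 20.428571 mm
MAD = 1.918367 mm
CU = (1 - 1.918367/20.428571)*100

90.6094 %


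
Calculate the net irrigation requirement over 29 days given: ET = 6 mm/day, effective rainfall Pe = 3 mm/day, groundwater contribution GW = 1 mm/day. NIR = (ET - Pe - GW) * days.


Daily deficit = ET - Pe - GW = 6 - 3 - 1 = 2 mm/day
NIR = 2 * 29 = 58 mm

58.0000 mm


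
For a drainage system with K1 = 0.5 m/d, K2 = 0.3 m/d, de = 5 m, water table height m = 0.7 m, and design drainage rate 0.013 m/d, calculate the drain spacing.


S^2 = 8*K2*de*m/q + 4*K1*m^2/q
S^2 = 8*0.3*5*0.7/0.013 + 4*0.5*0.7^2/0.013
S = sqrt(721.5385)

26.8615 m


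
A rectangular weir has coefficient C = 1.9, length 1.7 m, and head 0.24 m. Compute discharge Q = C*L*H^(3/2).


Q = C * L * H^(3/2) = 1.9 * 1.7 * 0.24^1.5 = 1.9 * 1.7 * 0.117576

0.3798 m^3/s


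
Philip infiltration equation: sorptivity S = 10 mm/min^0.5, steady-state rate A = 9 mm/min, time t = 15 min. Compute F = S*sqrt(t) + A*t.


F = S*sqrt(t) + A*t
F = 10*sqrt(15) + 9*15
F = 10*3.872983 + 135

173.7298 mm


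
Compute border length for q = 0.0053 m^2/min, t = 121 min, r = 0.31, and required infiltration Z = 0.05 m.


L = q*t/((1+r)*Z)
L = 0.0053*121/((1+0.31)*0.05)
L = 0.6413/0.0655

9.7908 m


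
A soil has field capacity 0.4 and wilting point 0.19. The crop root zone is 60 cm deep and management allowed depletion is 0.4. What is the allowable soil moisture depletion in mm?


SMD = (FC - PWP) * d * MAD * 10
SMD = (0.4 - 0.19) * 60 * 0.4 * 10
SMD = 0.2100 * 60 * 0.4 * 10

50.4000 mm


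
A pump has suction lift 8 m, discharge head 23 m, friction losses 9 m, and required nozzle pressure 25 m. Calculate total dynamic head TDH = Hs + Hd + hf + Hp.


TDH = Hs + Hd + hf + Hp = 8 + 23 + 9 + 25 = 65

65 m


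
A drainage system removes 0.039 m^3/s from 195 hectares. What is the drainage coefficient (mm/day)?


DC = Q * 86400 / (A * 10000) * 1000
DC = 0.039 * 86400 / (195 * 10000) * 1000
DC = 3369600.0000 / 1950000

1.7280 mm/day


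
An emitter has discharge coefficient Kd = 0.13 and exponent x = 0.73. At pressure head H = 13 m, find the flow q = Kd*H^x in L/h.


q = Kd * H^x = 0.13 * 13^0.73 = 0.13 * 6.503972

0.8455 L/h


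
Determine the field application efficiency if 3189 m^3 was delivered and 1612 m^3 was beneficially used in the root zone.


Ea = V_root / V_field * 100 = 1612 / 3189 * 100 = 50.5488%

50.5488 %


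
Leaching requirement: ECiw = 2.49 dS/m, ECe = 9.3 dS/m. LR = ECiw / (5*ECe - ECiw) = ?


LR = ECiw / (5*ECe - ECiw)
LR = 2.49 / (5*9.3 - 2.49)
LR = 2.49 / 44.0100

0.0566


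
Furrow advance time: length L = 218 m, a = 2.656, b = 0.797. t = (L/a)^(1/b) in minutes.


t = (L/a)^(1/b)
t = (218/2.656)^(1/0.797)
t = 82.078313^(1/0.797)

252.2274 min


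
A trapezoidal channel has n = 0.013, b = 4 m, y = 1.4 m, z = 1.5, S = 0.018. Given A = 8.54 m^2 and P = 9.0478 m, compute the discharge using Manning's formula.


R = A/P = 8.54/9.0478 = 0.943876
Q = (1/0.013) * 8.54 * 0.943876^(2/3) * 0.018^0.5

84.8062 m^3/s


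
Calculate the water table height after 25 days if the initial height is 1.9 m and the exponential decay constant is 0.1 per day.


m = m0 * exp(-k*t)
m = 1.9 * exp(-0.1 * 25)
m = 1.9 * exp(-2.5000)

0.1560 m


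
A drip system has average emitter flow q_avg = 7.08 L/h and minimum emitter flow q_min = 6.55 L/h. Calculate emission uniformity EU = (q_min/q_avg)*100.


EU = (q_min/q_avg)*100 = (6.55/7.08)*100 = 92.5141%

92.5141 %


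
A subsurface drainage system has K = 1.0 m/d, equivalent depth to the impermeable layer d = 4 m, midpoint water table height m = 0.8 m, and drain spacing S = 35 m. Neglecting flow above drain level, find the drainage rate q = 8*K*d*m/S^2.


q = 8*K*d*m/S^2
q = 8*1.0*4*0.8/35^2
q = 25.6000 / 1225

0.0209 m/d


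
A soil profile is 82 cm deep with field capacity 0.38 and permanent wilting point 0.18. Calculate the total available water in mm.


AWC = (FC - PWP) * d * 10
AWC = (0.38 - 0.18) * 82 * 10
AWC = 0.2000 * 82 * 10

164.0000 mm


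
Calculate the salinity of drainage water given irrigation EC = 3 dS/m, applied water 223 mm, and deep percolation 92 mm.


EC_dw = EC_iw * D_iw / D_dw
EC_dw = 3 * 223 / 92
EC_dw = 669 / 92

7.2717 dS/m


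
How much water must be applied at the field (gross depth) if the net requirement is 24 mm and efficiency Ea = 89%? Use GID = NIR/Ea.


Ea = 89% = 0.89
GID = NIR / Ea = 24 / 0.89 = 26.9663 mm

26.9663 mm


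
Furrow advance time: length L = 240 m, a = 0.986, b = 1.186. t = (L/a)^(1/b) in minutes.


t = (L/a)^(1/b)
t = (240/0.986)^(1/1.186)
t = 243.407708^(1/1.186)

102.8221 min


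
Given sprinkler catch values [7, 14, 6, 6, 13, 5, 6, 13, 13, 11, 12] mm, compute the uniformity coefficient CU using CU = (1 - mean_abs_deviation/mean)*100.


mean = 9.636364 mm
MAD = 3.305785 mm
CU = (1 - 3.305785/9.636364)*100

65.6947 %


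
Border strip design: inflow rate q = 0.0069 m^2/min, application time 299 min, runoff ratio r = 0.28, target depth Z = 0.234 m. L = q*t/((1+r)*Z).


L = q*t/((1+r)*Z)
L = 0.0069*299/((1+0.28)*0.234)
L = 2.0631/0.29952

6.8880 m


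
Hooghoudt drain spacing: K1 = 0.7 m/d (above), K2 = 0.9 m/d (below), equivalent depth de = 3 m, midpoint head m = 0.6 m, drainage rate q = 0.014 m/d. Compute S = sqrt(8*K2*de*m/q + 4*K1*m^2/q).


S^2 = 8*K2*de*m/q + 4*K1*m^2/q
S^2 = 8*0.9*3*0.6/0.014 + 4*0.7*0.6^2/0.014
S = sqrt(997.7143)

31.5866 m


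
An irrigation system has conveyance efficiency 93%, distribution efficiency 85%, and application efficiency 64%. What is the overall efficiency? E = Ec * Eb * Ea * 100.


Ec = 0.93, Eb = 0.85, Ea = 0.64
E = 0.93 * 0.85 * 0.64 * 100 = 50.5920%

50.5920 %


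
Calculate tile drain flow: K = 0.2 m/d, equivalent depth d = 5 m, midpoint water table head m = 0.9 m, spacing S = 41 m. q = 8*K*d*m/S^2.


q = 8*K*d*m/S^2
q = 8*0.2*5*0.9/41^2
q = 7.2000 / 1681

0.0043 m/d


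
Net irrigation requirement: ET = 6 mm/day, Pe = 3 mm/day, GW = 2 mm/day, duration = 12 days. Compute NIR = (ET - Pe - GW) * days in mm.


Daily deficit = ET - Pe - GW = 6 - 3 - 2 = 1 mm/day
NIR = 1 * 12 = 12 mm

12.0000 mm


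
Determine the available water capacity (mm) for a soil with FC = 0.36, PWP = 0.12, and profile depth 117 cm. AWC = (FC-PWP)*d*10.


AWC = (FC - PWP) * d * 10
AWC = (0.36 - 0.12) * 117 * 10
AWC = 0.2400 * 117 * 10

280.8000 mm


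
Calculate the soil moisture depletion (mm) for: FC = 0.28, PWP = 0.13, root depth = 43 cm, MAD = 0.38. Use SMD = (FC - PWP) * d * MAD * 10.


SMD = (FC - PWP) * d * MAD * 10
SMD = (0.28 - 0.13) * 43 * 0.38 * 10
SMD = 0.1500 * 43 * 0.38 * 10

24.5100 mm
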